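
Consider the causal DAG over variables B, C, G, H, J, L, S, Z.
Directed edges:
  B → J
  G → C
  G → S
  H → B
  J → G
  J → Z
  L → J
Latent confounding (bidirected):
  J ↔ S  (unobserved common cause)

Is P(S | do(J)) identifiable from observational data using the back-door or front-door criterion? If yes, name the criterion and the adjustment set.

desc(J)\{J}={C,G,S,Z}; candidates ⊆ {B,H,L}.
J↔S: latent back-door arc(s) into J.
size 0: {}; under {} J still reaches {B,H,L,S} ∋ S.
size 1: {B}, {H}, {L}; under {B} J still reaches {L,S} ∋ S.
size 2: {B,H}, {B,L}, {H,L}; under {B,H} J still reaches {L,S} ∋ S.
J↔S cannot be blocked by any observed set — no back-door set.
{G}: (i) intercepts every directed J→S path; (ii) no back-door J→{G}; (iii) {J} blocks every back-door {G}→S. Front-door holds.
P(S|do(J)) = Σ_{G} P(G|J) Σ_{J'} P(S|G,J')P(J').

P(S|do(J)): frontdoor, adjust for {G}.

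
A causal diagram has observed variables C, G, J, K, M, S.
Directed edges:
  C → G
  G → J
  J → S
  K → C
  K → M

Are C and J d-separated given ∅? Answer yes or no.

Bayes-Ball from C | ∅ reaches {G,J,K,M,S}.
J ∈ reach(C|∅) ⇒ C ⊥̸ J | ∅.

No — C and J are d-connected given ∅.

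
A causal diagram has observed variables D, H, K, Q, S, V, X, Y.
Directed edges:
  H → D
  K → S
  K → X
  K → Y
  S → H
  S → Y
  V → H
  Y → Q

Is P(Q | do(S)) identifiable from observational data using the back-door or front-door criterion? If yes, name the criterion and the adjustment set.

P(Q|do(S)): backdoor, adjust for {K}.

desc(S)\{S}={D,H,Q,Y}; candidates ⊆ {K,V,X}.
size 0: {}; under {} S still reaches {K,Q,X,Y} ∋ Q.
{K}: S⊥Q given {K} in G with S→· removed — back-door holds.
P(Q|do(S)) = Σ_{K} P(Q|S,K)·P(K).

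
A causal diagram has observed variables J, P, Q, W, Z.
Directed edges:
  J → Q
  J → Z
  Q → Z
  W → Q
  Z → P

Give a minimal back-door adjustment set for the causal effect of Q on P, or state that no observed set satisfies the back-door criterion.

Q→P: minimal back-door set {J}.

desc(Q)\{Q}={P,Z}; candidates ⊆ {J,W}.
size 0: {}; under {} Q still reaches {J,P,W,Z} ∋ P.
{J}: Q⊥P given {J} in G with Q→· removed — back-door holds.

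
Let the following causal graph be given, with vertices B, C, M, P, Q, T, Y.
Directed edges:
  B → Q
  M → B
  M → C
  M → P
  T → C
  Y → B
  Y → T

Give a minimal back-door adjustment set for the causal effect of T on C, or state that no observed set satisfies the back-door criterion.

desc(T)\{T}={C}; candidates ⊆ {B,M,P,Q,Y}.
∅: T⊥C given ∅ in G with T→· removed — back-door holds.

T→C: minimal back-door set ∅.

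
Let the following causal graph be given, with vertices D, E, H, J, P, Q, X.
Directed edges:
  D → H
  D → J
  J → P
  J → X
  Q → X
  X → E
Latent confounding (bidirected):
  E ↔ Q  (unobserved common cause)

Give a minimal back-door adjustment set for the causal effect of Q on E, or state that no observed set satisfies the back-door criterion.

Q→E: no observed back-door set.

desc(Q)\{Q}={E,X}; candidates ⊆ {D,H,J,P}.
Q↔E: latent back-door arc(s) into Q.
size 0: {}; under {} Q still reaches {E} ∋ E.
size 1: {D}, {H}, {J} …(+1); under {D} Q still reaches {E} ∋ E.
size 2: {D,H}, {D,J}, {D,P} …(+3); under {D,H} Q still reaches {E} ∋ E.
Q↔E cannot be blocked by any observed set — no back-door set.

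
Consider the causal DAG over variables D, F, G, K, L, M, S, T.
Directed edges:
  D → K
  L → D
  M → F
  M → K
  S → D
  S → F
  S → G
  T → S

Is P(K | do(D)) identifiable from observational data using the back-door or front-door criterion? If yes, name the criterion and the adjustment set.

P(K|do(D)): backdoor, adjust for ∅.

desc(D)\{D}={K}; candidates ⊆ {F,G,L,M,S,T}.
∅: D⊥K given ∅ in G with D→· removed — back-door holds.
P(K|do(D)) = P(K|D) — no adjustment needed.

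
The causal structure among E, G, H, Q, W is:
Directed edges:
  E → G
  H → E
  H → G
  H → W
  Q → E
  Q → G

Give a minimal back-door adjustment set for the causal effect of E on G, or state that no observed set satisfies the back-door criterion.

E→G: minimal back-door set {H, Q}.

desc(E)\{E}={G}; candidates ⊆ {H,Q,W}.
size 0: {}; under {} E still reaches {G,H,Q,W} ∋ G.
size 1: {H}, {Q}, {W}; under {H} E still reaches {G,Q} ∋ G.
{H,Q}: E⊥G given {H,Q} in G with E→· removed — back-door holds.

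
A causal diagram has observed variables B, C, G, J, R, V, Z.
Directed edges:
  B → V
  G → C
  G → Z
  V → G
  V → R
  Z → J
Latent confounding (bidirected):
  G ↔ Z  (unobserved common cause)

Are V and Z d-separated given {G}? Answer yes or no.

Bayes-Ball from V | {G} reaches {B,J,R,Z}.
Z ∈ reach(V|{G}) ⇒ V ⊥̸ Z | {G}.

No — V and Z are d-connected given {G}.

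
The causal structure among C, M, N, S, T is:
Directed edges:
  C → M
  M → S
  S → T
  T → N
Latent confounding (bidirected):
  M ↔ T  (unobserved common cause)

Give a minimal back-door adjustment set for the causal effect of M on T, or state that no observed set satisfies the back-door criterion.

desc(M)\{M}={N,S,T}; candidates ⊆ {C}.
M↔T: latent back-door arc(s) into M.
size 0: {}; under {} M still reaches {C,N,T} ∋ T.
size 1: {C}; under {C} M still reaches {N,T} ∋ T.
M↔T cannot be blocked by any observed set — no back-door set.

M→T: no observed back-door set.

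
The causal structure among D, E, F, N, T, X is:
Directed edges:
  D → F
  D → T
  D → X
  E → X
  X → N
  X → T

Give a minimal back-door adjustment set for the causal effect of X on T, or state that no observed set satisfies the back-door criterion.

X→T: minimal back-door set {D}.

desc(X)\{X}={N,T}; candidates ⊆ {D,E,F}.
size 0: {}; under {} X still reaches {D,E,F,T} ∋ T.
{D}: X⊥T given {D} in G with X→· removed — back-door holds.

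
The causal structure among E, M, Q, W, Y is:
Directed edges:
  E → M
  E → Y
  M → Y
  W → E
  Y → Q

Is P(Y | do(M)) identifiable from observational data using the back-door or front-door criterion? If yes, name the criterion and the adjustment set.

P(Y|do(M)): backdoor, adjust for {E}.

desc(M)\{M}={Q,Y}; candidates ⊆ {E,W}.
size 0: {}; under {} M still reaches {E,Q,W,Y} ∋ Y.
{E}: M⊥Y given {E} in G with M→· removed — back-door holds.
P(Y|do(M)) = Σ_{E} P(Y|M,E)·P(E).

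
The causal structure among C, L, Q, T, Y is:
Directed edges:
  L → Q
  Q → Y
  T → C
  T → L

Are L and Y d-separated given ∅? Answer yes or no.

No — L and Y are d-connected given ∅.

Bayes-Ball from L | ∅ reaches {C,Q,T,Y}.
Y ∈ reach(L|∅) ⇒ L ⊥̸ Y | ∅.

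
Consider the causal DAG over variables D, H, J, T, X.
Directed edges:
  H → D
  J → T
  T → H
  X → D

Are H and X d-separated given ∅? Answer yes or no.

Yes — H ⊥ X | ∅.

Bayes-Ball from H | ∅ reaches {D,J,T}.
X ∉ reach(H|∅) ⇒ H ⊥ X | ∅.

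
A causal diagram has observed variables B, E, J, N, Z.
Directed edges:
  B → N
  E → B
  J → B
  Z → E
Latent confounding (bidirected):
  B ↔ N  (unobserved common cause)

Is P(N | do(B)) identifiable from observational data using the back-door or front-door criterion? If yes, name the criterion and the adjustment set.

desc(B)\{B}={N}; candidates ⊆ {E,J,Z}.
B↔N: latent back-door arc(s) into B.
size 0: {}; under {} B still reaches {E,J,N,Z} ∋ N.
size 1: {E}, {J}, {Z}; under {E} B still reaches {J,N} ∋ N.
size 2: {E,J}, {E,Z}, {J,Z}; under {E,J} B still reaches {N} ∋ N.
B↔N cannot be blocked by any observed set — no back-door set.
No mediator lies on a directed B→…→N path.
Neither criterion identifies P(N|do(B)) in this graph.

P(N|do(B)): not identifiable (no BD/FD set).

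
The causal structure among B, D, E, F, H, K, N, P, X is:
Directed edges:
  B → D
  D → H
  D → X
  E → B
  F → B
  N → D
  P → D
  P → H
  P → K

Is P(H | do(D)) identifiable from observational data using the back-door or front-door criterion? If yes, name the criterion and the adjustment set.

P(H|do(D)): backdoor, adjust for {P}.

desc(D)\{D}={H,X}; candidates ⊆ {B,E,F,K,N,P}.
size 0: {}; under {} D still reaches {B,E,F,H,K,N,P} ∋ H.
{P}: D⊥H given {P} in G with D→· removed — back-door holds.
P(H|do(D)) = Σ_{P} P(H|D,P)·P(P).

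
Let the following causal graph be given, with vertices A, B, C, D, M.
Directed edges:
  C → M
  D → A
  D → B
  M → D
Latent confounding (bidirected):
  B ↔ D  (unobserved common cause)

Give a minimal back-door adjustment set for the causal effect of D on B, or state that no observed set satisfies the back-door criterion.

D→B: no observed back-door set.

desc(D)\{D}={A,B}; candidates ⊆ {C,M}.
D↔B: latent back-door arc(s) into D.
size 0: {}; under {} D still reaches {B,C,M} ∋ B.
size 1: {C}, {M}; under {C} D still reaches {B,M} ∋ B.
size 2: {C,M}; under {C,M} D still reaches {B} ∋ B.
D↔B cannot be blocked by any observed set — no back-door set.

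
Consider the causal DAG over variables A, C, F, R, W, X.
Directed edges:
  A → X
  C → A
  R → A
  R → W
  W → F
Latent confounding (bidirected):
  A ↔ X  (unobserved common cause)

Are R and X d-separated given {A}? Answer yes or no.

No — R and X are d-connected given {A}.

Bayes-Ball from R | {A} reaches {C,F,W,X}.
X ∈ reach(R|{A}) ⇒ R ⊥̸ X | {A}.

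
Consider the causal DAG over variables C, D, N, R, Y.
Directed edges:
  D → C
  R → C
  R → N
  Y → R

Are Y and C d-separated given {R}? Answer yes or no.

Yes — Y ⊥ C | {R}.

Bayes-Ball from Y | {R} reaches ∅.
C ∉ reach(Y|{R}) ⇒ Y ⊥ C | {R}.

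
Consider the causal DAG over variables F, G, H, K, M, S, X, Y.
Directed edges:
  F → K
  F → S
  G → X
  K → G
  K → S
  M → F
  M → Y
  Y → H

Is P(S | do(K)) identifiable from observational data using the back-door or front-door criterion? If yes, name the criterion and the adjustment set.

P(S|do(K)): backdoor, adjust for {F}.

desc(K)\{K}={G,S,X}; candidates ⊆ {F,H,M,Y}.
size 0: {}; under {} K still reaches {F,H,M,S,Y} ∋ S.
{F}: K⊥S given {F} in G with K→· removed — back-door holds.
P(S|do(K)) = Σ_{F} P(S|K,F)·P(F).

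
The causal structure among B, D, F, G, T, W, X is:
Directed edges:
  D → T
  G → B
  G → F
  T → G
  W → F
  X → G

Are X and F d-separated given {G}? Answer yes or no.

Yes — X ⊥ F | {G}.

Bayes-Ball from X | {G} reaches {D,T}.
F ∉ reach(X|{G}) ⇒ X ⊥ F | {G}.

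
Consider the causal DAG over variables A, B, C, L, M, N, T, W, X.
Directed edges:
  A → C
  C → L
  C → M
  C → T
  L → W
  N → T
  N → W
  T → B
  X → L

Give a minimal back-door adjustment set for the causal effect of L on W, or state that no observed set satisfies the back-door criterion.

desc(L)\{L}={W}; candidates ⊆ {A,B,C,M,N,T,X}.
∅: L⊥W given ∅ in G with L→· removed — back-door holds.

L→W: minimal back-door set ∅.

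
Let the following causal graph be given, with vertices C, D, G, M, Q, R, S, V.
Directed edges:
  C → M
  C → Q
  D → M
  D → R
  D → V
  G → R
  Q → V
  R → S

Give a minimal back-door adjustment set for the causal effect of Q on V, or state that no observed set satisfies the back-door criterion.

Q→V: minimal back-door set ∅.

desc(Q)\{Q}={V}; candidates ⊆ {C,D,G,M,R,S}.
∅: Q⊥V given ∅ in G with Q→· removed — back-door holds.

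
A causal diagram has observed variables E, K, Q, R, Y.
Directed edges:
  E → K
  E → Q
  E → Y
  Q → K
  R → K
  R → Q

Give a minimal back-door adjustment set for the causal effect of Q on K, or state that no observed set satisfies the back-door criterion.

desc(Q)\{Q}={K}; candidates ⊆ {E,R,Y}.
size 0: {}; under {} Q still reaches {E,K,R,Y} ∋ K.
size 1: {E}, {R}, {Y}; under {E} Q still reaches {K,R} ∋ K.
{E,R}: Q⊥K given {E,R} in G with Q→· removed — back-door holds.

Q→K: minimal back-door set {E, R}.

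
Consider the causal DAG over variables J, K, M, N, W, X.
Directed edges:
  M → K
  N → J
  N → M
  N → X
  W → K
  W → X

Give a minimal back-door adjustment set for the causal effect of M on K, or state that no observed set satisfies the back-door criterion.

M→K: minimal back-door set ∅.

desc(M)\{M}={K}; candidates ⊆ {J,N,W,X}.
∅: M⊥K given ∅ in G with M→· removed — back-door holds.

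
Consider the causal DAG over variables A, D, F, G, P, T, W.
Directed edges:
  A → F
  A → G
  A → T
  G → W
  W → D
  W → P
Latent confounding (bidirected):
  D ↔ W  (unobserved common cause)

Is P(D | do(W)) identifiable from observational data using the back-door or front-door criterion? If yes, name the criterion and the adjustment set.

desc(W)\{W}={D,P}; candidates ⊆ {A,F,G,T}.
W↔D: latent back-door arc(s) into W.
size 0: {}; under {} W still reaches {A,D,F,G,T} ∋ D.
size 1: {A}, {F}, {G} …(+1); under {A} W still reaches {D,G} ∋ D.
size 2: {A,F}, {A,G}, {A,T} …(+3); under {A,F} W still reaches {D,G} ∋ D.
W↔D cannot be blocked by any observed set — no back-door set.
No mediator lies on a directed W→…→D path.
Neither criterion identifies P(D|do(W)) in this graph.

P(D|do(W)): not identifiable (no BD/FD set).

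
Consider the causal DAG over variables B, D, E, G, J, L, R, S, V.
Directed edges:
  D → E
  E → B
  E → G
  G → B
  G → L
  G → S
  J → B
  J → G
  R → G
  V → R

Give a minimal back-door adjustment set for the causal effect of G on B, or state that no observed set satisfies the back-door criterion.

G→B: minimal back-door set {E, J}.

desc(G)\{G}={B,L,S}; candidates ⊆ {D,E,J,R,V}.
size 0: {}; under {} G still reaches {B,D,E,J,R,V} ∋ B.
size 1: {D}, {E}, {J} …(+2); under {D} G still reaches {B,E,J,R,V} ∋ B.
{E,J}: G⊥B given {E,J} in G with G→· removed — back-door holds.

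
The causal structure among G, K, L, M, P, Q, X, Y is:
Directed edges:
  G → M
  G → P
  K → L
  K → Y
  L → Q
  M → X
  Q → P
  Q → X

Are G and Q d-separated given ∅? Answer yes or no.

Bayes-Ball from G | ∅ reaches {M,P,X}.
Q ∉ reach(G|∅) ⇒ G ⊥ Q | ∅.

Yes — G ⊥ Q | ∅.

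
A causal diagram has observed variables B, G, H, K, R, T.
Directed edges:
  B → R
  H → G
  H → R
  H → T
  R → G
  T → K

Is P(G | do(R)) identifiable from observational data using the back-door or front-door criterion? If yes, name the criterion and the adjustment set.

desc(R)\{R}={G}; candidates ⊆ {B,H,K,T}.
size 0: {}; under {} R still reaches {B,G,H,K,T} ∋ G.
{H}: R⊥G given {H} in G with R→· removed — back-door holds.
P(G|do(R)) = Σ_{H} P(G|R,H)·P(H).

P(G|do(R)): backdoor, adjust for {H}.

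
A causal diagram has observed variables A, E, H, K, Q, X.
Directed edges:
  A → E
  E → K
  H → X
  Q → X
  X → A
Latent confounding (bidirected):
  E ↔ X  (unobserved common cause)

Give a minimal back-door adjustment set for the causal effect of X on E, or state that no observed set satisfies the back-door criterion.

desc(X)\{X}={A,E,K}; candidates ⊆ {H,Q}.
X↔E: latent back-door arc(s) into X.
size 0: {}; under {} X still reaches {E,H,K,Q} ∋ E.
size 1: {H}, {Q}; under {H} X still reaches {E,K,Q} ∋ E.
size 2: {H,Q}; under {H,Q} X still reaches {E,K} ∋ E.
X↔E cannot be blocked by any observed set — no back-door set.

X→E: no observed back-door set.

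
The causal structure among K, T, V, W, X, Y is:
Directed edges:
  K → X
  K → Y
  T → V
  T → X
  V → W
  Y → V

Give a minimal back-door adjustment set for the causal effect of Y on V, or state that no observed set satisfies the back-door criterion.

Y→V: minimal back-door set ∅.

desc(Y)\{Y}={V,W}; candidates ⊆ {K,T,X}.
∅: Y⊥V given ∅ in G with Y→· removed — back-door holds.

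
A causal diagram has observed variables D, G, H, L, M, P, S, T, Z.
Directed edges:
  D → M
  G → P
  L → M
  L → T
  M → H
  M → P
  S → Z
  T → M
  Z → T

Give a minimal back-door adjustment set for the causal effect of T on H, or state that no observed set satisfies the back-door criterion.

desc(T)\{T}={H,M,P}; candidates ⊆ {D,G,L,S,Z}.
size 0: {}; under {} T still reaches {H,L,M,P,S,Z} ∋ H.
{L}: T⊥H given {L} in G with T→· removed — back-door holds.

T→H: minimal back-door set {L}.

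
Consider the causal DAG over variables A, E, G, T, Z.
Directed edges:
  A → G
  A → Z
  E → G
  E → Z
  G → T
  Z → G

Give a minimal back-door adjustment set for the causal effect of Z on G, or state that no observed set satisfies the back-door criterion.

desc(Z)\{Z}={G,T}; candidates ⊆ {A,E}.
size 0: {}; under {} Z still reaches {A,E,G,T} ∋ G.
size 1: {A}, {E}; under {A} Z still reaches {E,G,T} ∋ G.
{A,E}: Z⊥G given {A,E} in G with Z→· removed — back-door holds.

Z→G: minimal back-door set {A, E}.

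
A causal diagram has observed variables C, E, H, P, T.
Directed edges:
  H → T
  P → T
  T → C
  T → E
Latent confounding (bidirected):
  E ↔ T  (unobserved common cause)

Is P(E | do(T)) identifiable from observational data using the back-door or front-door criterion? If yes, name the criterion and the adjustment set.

desc(T)\{T}={C,E}; candidates ⊆ {H,P}.
T↔E: latent back-door arc(s) into T.
size 0: {}; under {} T still reaches {E,H,P} ∋ E.
size 1: {H}, {P}; under {H} T still reaches {E,P} ∋ E.
size 2: {H,P}; under {H,P} T still reaches {E} ∋ E.
T↔E cannot be blocked by any observed set — no back-door set.
No mediator lies on a directed T→…→E path.
Neither criterion identifies P(E|do(T)) in this graph.

P(E|do(T)): not identifiable (no BD/FD set).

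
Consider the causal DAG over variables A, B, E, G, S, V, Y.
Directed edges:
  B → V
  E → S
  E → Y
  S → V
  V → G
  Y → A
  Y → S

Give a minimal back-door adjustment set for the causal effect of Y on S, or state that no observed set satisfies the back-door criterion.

desc(Y)\{Y}={A,G,S,V}; candidates ⊆ {B,E}.
size 0: {}; under {} Y still reaches {E,G,S,V} ∋ S.
{E}: Y⊥S given {E} in G with Y→· removed — back-door holds.

Y→S: minimal back-door set {E}.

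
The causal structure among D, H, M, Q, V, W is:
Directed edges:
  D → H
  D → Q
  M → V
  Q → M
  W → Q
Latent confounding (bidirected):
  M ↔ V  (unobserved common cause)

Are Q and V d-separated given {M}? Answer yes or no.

No — Q and V are d-connected given {M}.

Bayes-Ball from Q | {M} reaches {D,H,V,W}.
V ∈ reach(Q|{M}) ⇒ Q ⊥̸ V | {M}.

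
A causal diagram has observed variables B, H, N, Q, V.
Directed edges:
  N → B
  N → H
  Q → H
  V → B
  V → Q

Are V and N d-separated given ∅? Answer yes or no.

Yes — V ⊥ N | ∅.

Bayes-Ball from V | ∅ reaches {B,H,Q}.
N ∉ reach(V|∅) ⇒ V ⊥ N | ∅.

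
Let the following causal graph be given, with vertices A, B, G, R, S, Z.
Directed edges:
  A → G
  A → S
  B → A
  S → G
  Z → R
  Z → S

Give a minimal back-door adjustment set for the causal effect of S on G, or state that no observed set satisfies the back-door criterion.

S→G: minimal back-door set {A}.

desc(S)\{S}={G}; candidates ⊆ {A,B,R,Z}.
size 0: {}; under {} S still reaches {A,B,G,R,Z} ∋ G.
{A}: S⊥G given {A} in G with S→· removed — back-door holds.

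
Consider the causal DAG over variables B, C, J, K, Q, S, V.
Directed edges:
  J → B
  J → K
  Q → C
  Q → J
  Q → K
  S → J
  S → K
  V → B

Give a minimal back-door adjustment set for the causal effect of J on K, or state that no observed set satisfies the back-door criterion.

desc(J)\{J}={B,K}; candidates ⊆ {C,Q,S,V}.
size 0: {}; under {} J still reaches {C,K,Q,S} ∋ K.
size 1: {C}, {Q}, {S} …(+1); under {C} J still reaches {K,Q,S} ∋ K.
{Q,S}: J⊥K given {Q,S} in G with J→· removed — back-door holds.

J→K: minimal back-door set {Q, S}.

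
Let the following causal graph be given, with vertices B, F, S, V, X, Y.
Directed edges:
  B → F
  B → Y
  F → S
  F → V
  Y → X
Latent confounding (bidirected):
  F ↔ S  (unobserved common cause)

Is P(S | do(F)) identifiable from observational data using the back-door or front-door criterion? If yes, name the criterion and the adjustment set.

desc(F)\{F}={S,V}; candidates ⊆ {B,X,Y}.
F↔S: latent back-door arc(s) into F.
size 0: {}; under {} F still reaches {B,S,X,Y} ∋ S.
size 1: {B}, {X}, {Y}; under {B} F still reaches {S} ∋ S.
size 2: {B,X}, {B,Y}, {X,Y}; under {B,X} F still reaches {S} ∋ S.
F↔S cannot be blocked by any observed set — no back-door set.
No mediator lies on a directed F→…→S path.
Neither criterion identifies P(S|do(F)) in this graph.

P(S|do(F)): not identifiable (no BD/FD set).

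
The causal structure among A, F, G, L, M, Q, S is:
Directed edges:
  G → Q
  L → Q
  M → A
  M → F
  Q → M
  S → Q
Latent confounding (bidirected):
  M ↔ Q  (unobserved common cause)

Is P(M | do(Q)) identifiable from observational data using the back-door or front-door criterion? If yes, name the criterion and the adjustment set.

desc(Q)\{Q}={A,F,M}; candidates ⊆ {G,L,S}.
Q↔M: latent back-door arc(s) into Q.
size 0: {}; under {} Q still reaches {A,F,G,L,M,S} ∋ M.
size 1: {G}, {L}, {S}; under {G} Q still reaches {A,F,L,M,S} ∋ M.
size 2: {G,L}, {G,S}, {L,S}; under {G,L} Q still reaches {A,F,M,S} ∋ M.
Q↔M cannot be blocked by any observed set — no back-door set.
No mediator lies on a directed Q→…→M path.
Neither criterion identifies P(M|do(Q)) in this graph.

P(M|do(Q)): not identifiable (no BD/FD set).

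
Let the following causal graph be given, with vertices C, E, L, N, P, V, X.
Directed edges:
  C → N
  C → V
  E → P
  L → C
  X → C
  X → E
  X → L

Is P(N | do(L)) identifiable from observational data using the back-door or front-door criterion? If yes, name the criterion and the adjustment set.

desc(L)\{L}={C,N,V}; candidates ⊆ {E,P,X}.
size 0: {}; under {} L still reaches {C,E,N,P,V,X} ∋ N.
{X}: L⊥N given {X} in G with L→· removed — back-door holds.
P(N|do(L)) = Σ_{X} P(N|L,X)·P(X).

P(N|do(L)): backdoor, adjust for {X}.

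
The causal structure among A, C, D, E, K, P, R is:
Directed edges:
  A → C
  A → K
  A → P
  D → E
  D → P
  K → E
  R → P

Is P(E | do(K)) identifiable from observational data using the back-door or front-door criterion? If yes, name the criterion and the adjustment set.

P(E|do(K)): backdoor, adjust for ∅.

desc(K)\{K}={E}; candidates ⊆ {A,C,D,P,R}.
∅: K⊥E given ∅ in G with K→· removed — back-door holds.
P(E|do(K)) = P(E|K) — no adjustment needed.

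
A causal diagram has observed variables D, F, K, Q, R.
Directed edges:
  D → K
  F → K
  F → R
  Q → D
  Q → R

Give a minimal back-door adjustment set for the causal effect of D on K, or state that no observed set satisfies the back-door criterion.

D→K: minimal back-door set ∅.

desc(D)\{D}={K}; candidates ⊆ {F,Q,R}.
∅: D⊥K given ∅ in G with D→· removed — back-door holds.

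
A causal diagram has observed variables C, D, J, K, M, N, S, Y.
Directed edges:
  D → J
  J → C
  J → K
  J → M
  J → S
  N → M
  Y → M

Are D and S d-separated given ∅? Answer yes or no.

No — D and S are d-connected given ∅.

Bayes-Ball from D | ∅ reaches {C,J,K,M,S}.
S ∈ reach(D|∅) ⇒ D ⊥̸ S | ∅.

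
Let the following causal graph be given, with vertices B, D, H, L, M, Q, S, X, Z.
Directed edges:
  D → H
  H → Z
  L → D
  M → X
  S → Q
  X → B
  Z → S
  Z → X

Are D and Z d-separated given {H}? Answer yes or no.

Bayes-Ball from D | {H} reaches {L}.
Z ∉ reach(D|{H}) ⇒ D ⊥ Z | {H}.

Yes — D ⊥ Z | {H}.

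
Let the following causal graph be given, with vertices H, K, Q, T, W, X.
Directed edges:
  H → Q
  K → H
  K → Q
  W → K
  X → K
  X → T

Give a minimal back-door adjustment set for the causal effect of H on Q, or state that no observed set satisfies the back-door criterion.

H→Q: minimal back-door set {K}.

desc(H)\{H}={Q}; candidates ⊆ {K,T,W,X}.
size 0: {}; under {} H still reaches {K,Q,T,W,X} ∋ Q.
{K}: H⊥Q given {K} in G with H→· removed — back-door holds.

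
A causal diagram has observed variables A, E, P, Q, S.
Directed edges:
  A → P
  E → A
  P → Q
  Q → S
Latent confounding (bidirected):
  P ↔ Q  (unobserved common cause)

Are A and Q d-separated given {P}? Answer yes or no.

No — A and Q are d-connected given {P}.

Bayes-Ball from A | {P} reaches {E,Q,S}.
Q ∈ reach(A|{P}) ⇒ A ⊥̸ Q | {P}.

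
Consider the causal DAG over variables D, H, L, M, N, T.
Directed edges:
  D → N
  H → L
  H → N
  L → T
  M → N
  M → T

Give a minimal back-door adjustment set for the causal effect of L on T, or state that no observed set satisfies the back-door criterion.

L→T: minimal back-door set ∅.

desc(L)\{L}={T}; candidates ⊆ {D,H,M,N}.
∅: L⊥T given ∅ in G with L→· removed — back-door holds.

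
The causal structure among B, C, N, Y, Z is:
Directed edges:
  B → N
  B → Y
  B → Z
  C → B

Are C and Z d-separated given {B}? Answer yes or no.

Yes — C ⊥ Z | {B}.

Bayes-Ball from C | {B} reaches ∅.
Z ∉ reach(C|{B}) ⇒ C ⊥ Z | {B}.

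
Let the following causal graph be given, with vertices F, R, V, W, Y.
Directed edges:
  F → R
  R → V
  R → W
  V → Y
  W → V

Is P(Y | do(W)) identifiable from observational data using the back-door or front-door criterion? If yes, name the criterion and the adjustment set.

desc(W)\{W}={V,Y}; candidates ⊆ {F,R}.
size 0: {}; under {} W still reaches {F,R,V,Y} ∋ Y.
{R}: W⊥Y given {R} in G with W→· removed — back-door holds.
P(Y|do(W)) = Σ_{R} P(Y|W,R)·P(R).

P(Y|do(W)): backdoor, adjust for {R}.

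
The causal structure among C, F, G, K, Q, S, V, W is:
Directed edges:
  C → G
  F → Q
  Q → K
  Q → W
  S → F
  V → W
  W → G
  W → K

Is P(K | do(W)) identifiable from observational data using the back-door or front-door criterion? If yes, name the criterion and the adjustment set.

desc(W)\{W}={G,K}; candidates ⊆ {C,F,Q,S,V}.
size 0: {}; under {} W still reaches {F,K,Q,S,V} ∋ K.
{Q}: W⊥K given {Q} in G with W→· removed — back-door holds.
P(K|do(W)) = Σ_{Q} P(K|W,Q)·P(Q).

P(K|do(W)): backdoor, adjust for {Q}.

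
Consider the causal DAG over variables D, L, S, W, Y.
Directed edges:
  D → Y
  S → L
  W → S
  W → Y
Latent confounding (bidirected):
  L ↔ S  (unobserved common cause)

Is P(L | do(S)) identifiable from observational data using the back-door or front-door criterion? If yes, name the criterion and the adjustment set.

P(L|do(S)): not identifiable (no BD/FD set).

desc(S)\{S}={L}; candidates ⊆ {D,W,Y}.
S↔L: latent back-door arc(s) into S.
size 0: {}; under {} S still reaches {L,W,Y} ∋ L.
size 1: {D}, {W}, {Y}; under {D} S still reaches {L,W,Y} ∋ L.
size 2: {D,W}, {D,Y}, {W,Y}; under {D,W} S still reaches {L} ∋ L.
S↔L cannot be blocked by any observed set — no back-door set.
No mediator lies on a directed S→…→L path.
Neither criterion identifies P(L|do(S)) in this graph.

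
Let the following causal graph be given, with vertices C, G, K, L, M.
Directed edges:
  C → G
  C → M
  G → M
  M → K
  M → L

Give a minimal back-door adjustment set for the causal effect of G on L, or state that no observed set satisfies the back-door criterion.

G→L: minimal back-door set {C}.

desc(G)\{G}={K,L,M}; candidates ⊆ {C}.
size 0: {}; under {} G still reaches {C,K,L,M} ∋ L.
{C}: G⊥L given {C} in G with G→· removed — back-door holds.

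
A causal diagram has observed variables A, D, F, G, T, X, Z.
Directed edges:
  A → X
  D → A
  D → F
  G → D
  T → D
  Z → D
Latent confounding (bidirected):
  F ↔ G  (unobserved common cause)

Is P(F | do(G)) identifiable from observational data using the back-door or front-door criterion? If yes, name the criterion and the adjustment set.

P(F|do(G)): frontdoor, adjust for {D}.

desc(G)\{G}={A,D,F,X}; candidates ⊆ {T,Z}.
G↔F: latent back-door arc(s) into G.
size 0: {}; under {} G still reaches {F} ∋ F.
size 1: {T}, {Z}; under {T} G still reaches {F} ∋ F.
size 2: {T,Z}; under {T,Z} G still reaches {F} ∋ F.
G↔F cannot be blocked by any observed set — no back-door set.
{D}: (i) intercepts every directed G→F path; (ii) no back-door G→{D}; (iii) {G} blocks every back-door {D}→F. Front-door holds.
P(F|do(G)) = Σ_{D} P(D|G) Σ_{G'} P(F|D,G')P(G').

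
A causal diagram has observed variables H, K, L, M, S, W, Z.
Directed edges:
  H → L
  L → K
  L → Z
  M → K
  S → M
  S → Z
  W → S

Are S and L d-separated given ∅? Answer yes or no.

Bayes-Ball from S | ∅ reaches {K,M,W,Z}.
L ∉ reach(S|∅) ⇒ S ⊥ L | ∅.

Yes — S ⊥ L | ∅.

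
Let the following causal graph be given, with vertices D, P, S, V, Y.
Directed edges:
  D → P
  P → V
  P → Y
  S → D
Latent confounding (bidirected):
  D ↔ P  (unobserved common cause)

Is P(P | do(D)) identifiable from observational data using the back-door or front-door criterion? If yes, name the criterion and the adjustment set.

P(P|do(D)): not identifiable (no BD/FD set).

desc(D)\{D}={P,V,Y}; candidates ⊆ {S}.
D↔P: latent back-door arc(s) into D.
size 0: {}; under {} D still reaches {P,S,V,Y} ∋ P.
size 1: {S}; under {S} D still reaches {P,V,Y} ∋ P.
D↔P cannot be blocked by any observed set — no back-door set.
No mediator lies on a directed D→…→P path.
Neither criterion identifies P(P|do(D)) in this graph.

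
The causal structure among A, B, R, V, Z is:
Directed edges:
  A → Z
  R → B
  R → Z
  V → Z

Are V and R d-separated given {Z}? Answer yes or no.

Bayes-Ball from V | {Z} reaches {A,B,R}.
R ∈ reach(V|{Z}) ⇒ V ⊥̸ R | {Z}.

No — V and R are d-connected given {Z}.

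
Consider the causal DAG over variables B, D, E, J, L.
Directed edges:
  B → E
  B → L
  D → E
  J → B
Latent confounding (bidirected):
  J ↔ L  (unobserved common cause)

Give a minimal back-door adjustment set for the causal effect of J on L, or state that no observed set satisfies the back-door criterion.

J→L: no observed back-door set.

desc(J)\{J}={B,E,L}; candidates ⊆ {D}.
J↔L: latent back-door arc(s) into J.
size 0: {}; under {} J still reaches {L} ∋ L.
size 1: {D}; under {D} J still reaches {L} ∋ L.
J↔L cannot be blocked by any observed set — no back-door set.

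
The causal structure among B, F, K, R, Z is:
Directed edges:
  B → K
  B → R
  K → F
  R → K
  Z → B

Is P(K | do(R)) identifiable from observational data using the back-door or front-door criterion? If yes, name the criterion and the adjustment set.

P(K|do(R)): backdoor, adjust for {B}.

desc(R)\{R}={F,K}; candidates ⊆ {B,Z}.
size 0: {}; under {} R still reaches {B,F,K,Z} ∋ K.
{B}: R⊥K given {B} in G with R→· removed — back-door holds.
P(K|do(R)) = Σ_{B} P(K|R,B)·P(B).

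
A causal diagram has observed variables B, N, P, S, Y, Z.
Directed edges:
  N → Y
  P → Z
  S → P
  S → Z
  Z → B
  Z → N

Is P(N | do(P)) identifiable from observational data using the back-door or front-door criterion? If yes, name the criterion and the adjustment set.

P(N|do(P)): backdoor, adjust for {S}.

desc(P)\{P}={B,N,Y,Z}; candidates ⊆ {S}.
size 0: {}; under {} P still reaches {B,N,S,Y,Z} ∋ N.
{S}: P⊥N given {S} in G with P→· removed — back-door holds.
P(N|do(P)) = Σ_{S} P(N|P,S)·P(S).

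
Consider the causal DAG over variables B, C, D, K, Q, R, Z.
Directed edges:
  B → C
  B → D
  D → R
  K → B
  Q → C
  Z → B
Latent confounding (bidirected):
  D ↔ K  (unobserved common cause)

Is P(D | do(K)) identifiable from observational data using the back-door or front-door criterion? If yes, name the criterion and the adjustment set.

P(D|do(K)): frontdoor, adjust for {B}.

desc(K)\{K}={B,C,D,R}; candidates ⊆ {Q,Z}.
K↔D: latent back-door arc(s) into K.
size 0: {}; under {} K still reaches {D,R} ∋ D.
size 1: {Q}, {Z}; under {Q} K still reaches {D,R} ∋ D.
size 2: {Q,Z}; under {Q,Z} K still reaches {D,R} ∋ D.
K↔D cannot be blocked by any observed set — no back-door set.
{B}: (i) intercepts every directed K→D path; (ii) no back-door K→{B}; (iii) {K} blocks every back-door {B}→D. Front-door holds.
P(D|do(K)) = Σ_{B} P(B|K) Σ_{K'} P(D|B,K')P(K').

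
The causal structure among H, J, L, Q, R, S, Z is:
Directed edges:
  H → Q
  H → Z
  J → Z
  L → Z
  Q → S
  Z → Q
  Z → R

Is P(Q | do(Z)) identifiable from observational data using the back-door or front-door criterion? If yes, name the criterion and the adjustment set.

P(Q|do(Z)): backdoor, adjust for {H}.

desc(Z)\{Z}={Q,R,S}; candidates ⊆ {H,J,L}.
size 0: {}; under {} Z still reaches {H,J,L,Q,S} ∋ Q.
{H}: Z⊥Q given {H} in G with Z→· removed — back-door holds.
P(Q|do(Z)) = Σ_{H} P(Q|Z,H)·P(H).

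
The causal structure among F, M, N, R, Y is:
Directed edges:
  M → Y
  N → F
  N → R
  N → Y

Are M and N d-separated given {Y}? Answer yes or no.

Bayes-Ball from M | {Y} reaches {F,N,R}.
N ∈ reach(M|{Y}) ⇒ M ⊥̸ N | {Y}.

No — M and N are d-connected given {Y}.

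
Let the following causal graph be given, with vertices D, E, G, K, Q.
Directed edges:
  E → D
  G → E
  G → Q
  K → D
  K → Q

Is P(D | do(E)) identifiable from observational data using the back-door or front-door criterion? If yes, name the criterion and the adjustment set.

desc(E)\{E}={D}; candidates ⊆ {G,K,Q}.
∅: E⊥D given ∅ in G with E→· removed — back-door holds.
P(D|do(E)) = P(D|E) — no adjustment needed.

P(D|do(E)): backdoor, adjust for ∅.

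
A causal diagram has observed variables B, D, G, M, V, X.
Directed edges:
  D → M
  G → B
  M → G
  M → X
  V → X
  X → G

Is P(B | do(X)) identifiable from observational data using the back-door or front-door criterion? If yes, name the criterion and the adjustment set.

P(B|do(X)): backdoor, adjust for {M}.

desc(X)\{X}={B,G}; candidates ⊆ {D,M,V}.
size 0: {}; under {} X still reaches {B,D,G,M,V} ∋ B.
{M}: X⊥B given {M} in G with X→· removed — back-door holds.
P(B|do(X)) = Σ_{M} P(B|X,M)·P(M).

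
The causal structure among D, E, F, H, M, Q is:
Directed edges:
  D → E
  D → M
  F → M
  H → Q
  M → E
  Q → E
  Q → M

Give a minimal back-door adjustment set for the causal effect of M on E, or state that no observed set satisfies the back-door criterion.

M→E: minimal back-door set {D, Q}.

desc(M)\{M}={E}; candidates ⊆ {D,F,H,Q}.
size 0: {}; under {} M still reaches {D,E,F,H,Q} ∋ E.
size 1: {D}, {F}, {H} …(+1); under {D} M still reaches {E,F,H,Q} ∋ E.
{D,Q}: M⊥E given {D,Q} in G with M→· removed — back-door holds.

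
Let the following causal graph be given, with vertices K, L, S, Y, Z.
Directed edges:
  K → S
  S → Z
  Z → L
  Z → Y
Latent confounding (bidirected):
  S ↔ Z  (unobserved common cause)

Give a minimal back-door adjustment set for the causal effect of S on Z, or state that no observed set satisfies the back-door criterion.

S→Z: no observed back-door set.

desc(S)\{S}={L,Y,Z}; candidates ⊆ {K}.
S↔Z: latent back-door arc(s) into S.
size 0: {}; under {} S still reaches {K,L,Y,Z} ∋ Z.
size 1: {K}; under {K} S still reaches {L,Y,Z} ∋ Z.
S↔Z cannot be blocked by any observed set — no back-door set.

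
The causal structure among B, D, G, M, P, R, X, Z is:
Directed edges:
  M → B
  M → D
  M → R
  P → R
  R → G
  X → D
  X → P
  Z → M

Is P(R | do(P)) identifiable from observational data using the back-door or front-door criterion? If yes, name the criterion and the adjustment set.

desc(P)\{P}={G,R}; candidates ⊆ {B,D,M,X,Z}.
∅: P⊥R given ∅ in G with P→· removed — back-door holds.
P(R|do(P)) = P(R|P) — no adjustment needed.

P(R|do(P)): backdoor, adjust for ∅.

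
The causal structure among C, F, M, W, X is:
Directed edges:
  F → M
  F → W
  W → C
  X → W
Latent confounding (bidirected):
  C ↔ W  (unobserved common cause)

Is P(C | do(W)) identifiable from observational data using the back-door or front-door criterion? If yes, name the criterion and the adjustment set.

desc(W)\{W}={C}; candidates ⊆ {F,M,X}.
W↔C: latent back-door arc(s) into W.
size 0: {}; under {} W still reaches {C,F,M,X} ∋ C.
size 1: {F}, {M}, {X}; under {F} W still reaches {C,X} ∋ C.
size 2: {F,M}, {F,X}, {M,X}; under {F,M} W still reaches {C,X} ∋ C.
W↔C cannot be blocked by any observed set — no back-door set.
No mediator lies on a directed W→…→C path.
Neither criterion identifies P(C|do(W)) in this graph.

P(C|do(W)): not identifiable (no BD/FD set).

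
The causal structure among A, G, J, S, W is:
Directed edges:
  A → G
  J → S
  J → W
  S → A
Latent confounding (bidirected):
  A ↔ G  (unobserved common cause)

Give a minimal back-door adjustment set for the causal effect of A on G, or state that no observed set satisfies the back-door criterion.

desc(A)\{A}={G}; candidates ⊆ {J,S,W}.
A↔G: latent back-door arc(s) into A.
size 0: {}; under {} A still reaches {G,J,S,W} ∋ G.
size 1: {J}, {S}, {W}; under {J} A still reaches {G,S} ∋ G.
size 2: {J,S}, {J,W}, {S,W}; under {J,S} A still reaches {G} ∋ G.
A↔G cannot be blocked by any observed set — no back-door set.

A→G: no observed back-door set.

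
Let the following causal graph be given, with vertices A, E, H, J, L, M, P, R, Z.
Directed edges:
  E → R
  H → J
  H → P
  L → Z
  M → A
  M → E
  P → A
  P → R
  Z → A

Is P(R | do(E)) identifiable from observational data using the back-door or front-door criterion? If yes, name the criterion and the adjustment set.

desc(E)\{E}={R}; candidates ⊆ {A,H,J,L,M,P,Z}.
∅: E⊥R given ∅ in G with E→· removed — back-door holds.
P(R|do(E)) = P(R|E) — no adjustment needed.

P(R|do(E)): backdoor, adjust for ∅.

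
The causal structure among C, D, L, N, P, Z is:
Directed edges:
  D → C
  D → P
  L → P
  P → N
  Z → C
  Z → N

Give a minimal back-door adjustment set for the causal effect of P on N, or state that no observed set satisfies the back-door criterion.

desc(P)\{P}={N}; candidates ⊆ {C,D,L,Z}.
∅: P⊥N given ∅ in G with P→· removed — back-door holds.

P→N: minimal back-door set ∅.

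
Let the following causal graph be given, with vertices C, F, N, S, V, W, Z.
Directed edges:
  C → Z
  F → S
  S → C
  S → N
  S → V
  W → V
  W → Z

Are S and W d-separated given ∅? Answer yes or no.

Yes — S ⊥ W | ∅.

Bayes-Ball from S | ∅ reaches {C,F,N,V,Z}.
W ∉ reach(S|∅) ⇒ S ⊥ W | ∅.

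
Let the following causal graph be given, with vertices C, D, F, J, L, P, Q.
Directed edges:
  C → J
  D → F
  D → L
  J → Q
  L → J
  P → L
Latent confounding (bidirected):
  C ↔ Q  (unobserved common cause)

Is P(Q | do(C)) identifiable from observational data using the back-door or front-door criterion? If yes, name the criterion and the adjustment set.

P(Q|do(C)): frontdoor, adjust for {J}.

desc(C)\{C}={J,Q}; candidates ⊆ {D,F,L,P}.
C↔Q: latent back-door arc(s) into C.
size 0: {}; under {} C still reaches {Q} ∋ Q.
size 1: {D}, {F}, {L} …(+1); under {D} C still reaches {Q} ∋ Q.
size 2: {D,F}, {D,L}, {D,P} …(+3); under {D,F} C still reaches {Q} ∋ Q.
C↔Q cannot be blocked by any observed set — no back-door set.
{J}: (i) intercepts every directed C→Q path; (ii) no back-door C→{J}; (iii) {C} blocks every back-door {J}→Q. Front-door holds.
P(Q|do(C)) = Σ_{J} P(J|C) Σ_{C'} P(Q|J,C')P(C').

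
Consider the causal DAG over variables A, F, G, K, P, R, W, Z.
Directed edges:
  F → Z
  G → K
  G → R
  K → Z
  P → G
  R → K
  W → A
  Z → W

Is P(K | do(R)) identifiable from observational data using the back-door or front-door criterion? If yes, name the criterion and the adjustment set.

P(K|do(R)): backdoor, adjust for {G}.

desc(R)\{R}={A,K,W,Z}; candidates ⊆ {F,G,P}.
size 0: {}; under {} R still reaches {A,G,K,P,W,Z} ∋ K.
{G}: R⊥K given {G} in G with R→· removed — back-door holds.
P(K|do(R)) = Σ_{G} P(K|R,G)·P(G).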